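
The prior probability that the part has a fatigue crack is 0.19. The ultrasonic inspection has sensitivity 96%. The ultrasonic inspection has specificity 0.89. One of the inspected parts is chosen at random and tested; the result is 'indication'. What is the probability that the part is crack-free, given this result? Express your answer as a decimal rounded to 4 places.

Let H be the event that the part has a fatigue crack. P(H) = 0.19, so P(¬H) = 0.81. With E the 'indication' result, P(E|H) = 0.96 and P(E|¬H) = 0.11.
P(E) = 0.96·0.19 + 0.11·0.81 = 0.18240 + 0.089100 = 0.27150.
By Bayes' theorem, P(H|E) = 0.18240 / 0.27150 = 0.6718. Hence P(¬H|E) = 1 − 0.6718 = 0.3282.

P(¬H | E) ≈ 0.3282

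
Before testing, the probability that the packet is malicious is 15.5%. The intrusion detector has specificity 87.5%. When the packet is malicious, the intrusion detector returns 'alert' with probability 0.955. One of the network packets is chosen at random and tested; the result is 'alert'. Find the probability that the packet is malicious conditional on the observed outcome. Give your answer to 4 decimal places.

P(H | E) ≈ 0.5836

Write H for 'the packet is malicious'. Prior odds H:¬H = 0.155/0.845 = 0.18343. For the 'alert' outcome, the likelihood ratio is 0.955/0.125 = 7.6400.
Posterior odds = 0.18343 × 7.6400 = 1.4014, so P(H|E) = 1.4014/(1+1.4014) = 0.5836.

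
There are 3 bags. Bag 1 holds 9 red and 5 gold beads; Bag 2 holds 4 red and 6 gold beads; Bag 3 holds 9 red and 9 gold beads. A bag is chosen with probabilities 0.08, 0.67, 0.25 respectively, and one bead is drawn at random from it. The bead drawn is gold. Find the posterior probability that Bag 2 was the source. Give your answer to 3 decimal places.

P(gold|Bag 1) = 0.3571; P(gold|Bag 2) = 0.6; P(gold|Bag 3) = 0.5.
Prior × likelihood for each source: 0.08·0.3571=0.02857, 0.67·0.6=0.4020, 0.25·0.5=0.1250. Summing gives P(gold) = 0.55557.
P(Bag 2 | gold) = 0.4020 / 0.55557 = 0.724.

Posterior probability ≈ 0.724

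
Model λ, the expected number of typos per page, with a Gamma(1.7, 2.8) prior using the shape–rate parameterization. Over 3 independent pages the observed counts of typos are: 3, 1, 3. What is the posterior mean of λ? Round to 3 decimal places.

Posterior mean ≈ 1.500

The Poisson likelihood adds the total count to the shape and the number of exposure periods to the rate. Here ∑xᵢ = 7 and n = 3, so shape 1.7→8.7 and rate 2.8→5.8.
E[λ | data] = 8.7/5.8 = 1.500.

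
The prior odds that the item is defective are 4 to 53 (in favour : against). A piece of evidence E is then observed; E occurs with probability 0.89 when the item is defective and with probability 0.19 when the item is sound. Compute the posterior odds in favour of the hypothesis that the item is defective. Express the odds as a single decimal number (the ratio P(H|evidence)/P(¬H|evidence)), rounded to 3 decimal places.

Prior odds = 4/53 = 0.075472.
Likelihood ratio for E = 0.89/0.19 = 4.6842.
Posterior odds = prior odds × LR = 0.35353.

Posterior odds ≈ 0.354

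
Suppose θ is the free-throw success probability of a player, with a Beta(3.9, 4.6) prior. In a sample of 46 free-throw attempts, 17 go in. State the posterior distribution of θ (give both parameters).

Posterior: Beta(20.9, 33.6)

The binomial likelihood is conjugate to the Beta prior: with 17 successes and 29 failures, the posterior is Beta(3.9+17, 4.6+29) = Beta(20.9, 33.6).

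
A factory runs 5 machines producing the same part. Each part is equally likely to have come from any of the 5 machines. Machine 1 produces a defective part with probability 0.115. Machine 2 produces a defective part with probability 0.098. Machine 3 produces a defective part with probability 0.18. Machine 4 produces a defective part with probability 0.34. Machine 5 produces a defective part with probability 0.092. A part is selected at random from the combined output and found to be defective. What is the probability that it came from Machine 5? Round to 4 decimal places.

Posterior probability ≈ 0.1115

P(defective|M1) = 0.115; P(defective|M2) = 0.098; P(defective|M3) = 0.18; P(defective|M4) = 0.34; P(defective|M5) = 0.092.
Prior × likelihood for each source: 0.2·0.115=0.02300, 0.2·0.098=0.01960, 0.2·0.18=0.03600, 0.2·0.34=0.06800, 0.2·0.092=0.01840. Summing gives P(defective) = 0.16500.
P(Machine 5 | defective) = 0.01840 / 0.16500 = 0.1115.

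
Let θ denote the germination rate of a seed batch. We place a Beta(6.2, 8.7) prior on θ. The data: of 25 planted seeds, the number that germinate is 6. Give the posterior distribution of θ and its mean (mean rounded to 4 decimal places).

The binomial likelihood is conjugate to the Beta prior: with 6 successes and 19 failures, the posterior is Beta(6.2+6, 8.7+19) = Beta(12.2, 27.7).
Posterior mean = α/(α+β) = 12.2/39.9 = 0.3058.

Posterior: Beta(12.2, 27.7); mean ≈ 0.3058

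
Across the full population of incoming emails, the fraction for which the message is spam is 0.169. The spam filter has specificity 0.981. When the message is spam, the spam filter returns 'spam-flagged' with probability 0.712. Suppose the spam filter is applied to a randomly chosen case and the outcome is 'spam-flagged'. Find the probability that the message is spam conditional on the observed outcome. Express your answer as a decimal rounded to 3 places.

P(H | E) ≈ 0.884

Write H for 'the message is spam'. Prior odds H:¬H = 0.169/0.831 = 0.20337. For the 'spam-flagged' outcome, the likelihood ratio is 0.712/0.019 = 37.474.
Posterior odds = 0.20337 × 37.474 = 7.6210, so P(H|E) = 7.6210/(1+7.6210) = 0.884.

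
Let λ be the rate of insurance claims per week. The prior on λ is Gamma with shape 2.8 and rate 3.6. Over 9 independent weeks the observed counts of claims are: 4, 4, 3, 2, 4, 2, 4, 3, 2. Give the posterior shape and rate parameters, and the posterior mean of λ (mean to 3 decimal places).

Total count ∑xᵢ = 28 over n = 9 weeks.
Gamma is conjugate to the Poisson likelihood: posterior is Gamma(shape = 2.8+28 = 30.8, rate = 3.6+9 = 12.6).
E[λ | data] = 30.8/12.6 = 2.444.

Posterior: Gamma(shape=30.8, rate=12.6); mean ≈ 2.444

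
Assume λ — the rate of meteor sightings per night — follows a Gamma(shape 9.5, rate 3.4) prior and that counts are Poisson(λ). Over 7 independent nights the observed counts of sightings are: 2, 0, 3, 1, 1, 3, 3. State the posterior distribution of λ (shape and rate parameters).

Posterior: Gamma(shape=22.5, rate=10.4)

The Poisson likelihood adds the total count to the shape and the number of exposure periods to the rate. Here ∑xᵢ = 13 and n = 7, so shape 9.5→22.5 and rate 3.4→10.4.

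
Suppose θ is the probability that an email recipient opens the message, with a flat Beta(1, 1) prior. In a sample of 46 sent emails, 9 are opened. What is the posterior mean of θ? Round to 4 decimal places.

The binomial likelihood is conjugate to the Beta prior: with 9 successes and 37 failures, the posterior is Beta(1+9, 1+37) = Beta(10, 38).
E[θ | data] = 10/(10+38) = 0.2083.

Posterior mean ≈ 0.2083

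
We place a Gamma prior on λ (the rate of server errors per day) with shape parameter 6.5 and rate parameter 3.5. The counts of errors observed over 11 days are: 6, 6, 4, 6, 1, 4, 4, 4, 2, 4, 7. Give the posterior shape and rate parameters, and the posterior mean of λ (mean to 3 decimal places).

Total count ∑xᵢ = 48 over n = 11 days.
Gamma is conjugate to the Poisson likelihood: posterior is Gamma(shape = 6.5+48 = 54.5, rate = 3.5+11 = 14.5).
E[λ | data] = 54.5/14.5 = 3.759.

Posterior: Gamma(shape=54.5, rate=14.5); mean ≈ 3.759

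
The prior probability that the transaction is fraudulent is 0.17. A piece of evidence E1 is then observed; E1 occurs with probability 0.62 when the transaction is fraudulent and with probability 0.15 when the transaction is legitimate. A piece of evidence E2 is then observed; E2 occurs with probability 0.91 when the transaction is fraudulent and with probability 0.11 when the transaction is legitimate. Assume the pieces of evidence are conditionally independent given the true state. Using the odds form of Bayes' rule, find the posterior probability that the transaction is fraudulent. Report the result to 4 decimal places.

Posterior probability ≈ 0.8751

Prior odds = 0.17/(1−0.17) = 0.20482.
Likelihood ratio for E1 = 0.62/0.15 = 4.1333.
Likelihood ratio for E2 = 0.91/0.11 = 8.2727.
Posterior odds = prior odds × LR₁ × LR₂ = 7.0036.
Posterior probability = odds/(1+odds) = 7.0036/8.0036 = 0.8751.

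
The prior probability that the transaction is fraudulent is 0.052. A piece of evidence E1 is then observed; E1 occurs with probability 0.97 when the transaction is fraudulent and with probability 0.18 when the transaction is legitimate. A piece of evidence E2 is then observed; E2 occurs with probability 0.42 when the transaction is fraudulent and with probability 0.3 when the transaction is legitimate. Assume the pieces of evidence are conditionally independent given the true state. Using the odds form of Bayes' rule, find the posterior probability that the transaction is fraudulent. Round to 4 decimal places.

Prior odds = 0.052/(1−0.052) = 0.054852. In log-odds, ln(0.054852) = -2.9031.
Add log likelihood ratios: ln(5.3889) + ln(1.4000) = 2.0208.
Posterior log-odds = -0.88230, so posterior odds = exp(-0.88230) = 0.41383. Converting, P(H|E) = 0.41383/1.4138 = 0.2927.

Posterior probability ≈ 0.2927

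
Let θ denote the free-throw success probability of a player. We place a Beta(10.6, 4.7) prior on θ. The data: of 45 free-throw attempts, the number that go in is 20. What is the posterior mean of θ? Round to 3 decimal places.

Observing 20 successes and 25 failures updates Beta(10.6, 4.7) by adding the success and failure counts to the two shape parameters: α = 10.6+20 = 30.6, β = 4.7+25 = 29.7.
Posterior mean = α/(α+β) = 30.6/60.3 = 0.507.

Posterior mean ≈ 0.507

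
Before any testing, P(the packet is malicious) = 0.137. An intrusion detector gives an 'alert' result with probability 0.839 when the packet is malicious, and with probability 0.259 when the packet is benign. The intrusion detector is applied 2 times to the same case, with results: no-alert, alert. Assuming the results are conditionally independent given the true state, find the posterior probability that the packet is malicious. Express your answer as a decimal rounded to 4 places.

Let H be the event that the packet is malicious; start with P(H) = 0.137. P('alert'|H) = 0.839, P('alert'|¬H) = 0.259.
Update on result 1 ('no-alert'): P(H) ← 0.161·0.1370 / (0.161·0.1370 + 0.741·0.8630) = 0.022057/0.66154 = 0.0333.
Update on result 2 ('alert'): P(H) ← 0.839·0.0333 / (0.839·0.0333 + 0.259·0.9667) = 0.027974/0.27834 = 0.1005.

Posterior P(H) ≈ 0.1005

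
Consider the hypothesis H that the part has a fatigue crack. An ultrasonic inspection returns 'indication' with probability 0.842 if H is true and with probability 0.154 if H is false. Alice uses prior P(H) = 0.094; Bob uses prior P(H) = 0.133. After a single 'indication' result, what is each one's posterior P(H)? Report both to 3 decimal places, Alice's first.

Alice: 0.362; Bob: 0.456

The likelihood ratio for an 'indication' result is 0.842/0.154 = 5.4675.
Alice: prior odds 0.094/0.906 = 0.10375; posterior odds 0.56727; posterior probability 0.362.
Bob: prior odds 0.133/0.867 = 0.15340; posterior odds 0.83873; posterior probability 0.456.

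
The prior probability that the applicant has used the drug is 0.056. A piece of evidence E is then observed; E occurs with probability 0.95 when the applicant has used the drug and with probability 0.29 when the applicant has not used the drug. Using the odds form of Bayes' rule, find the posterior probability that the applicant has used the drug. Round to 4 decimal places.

Posterior probability ≈ 0.1627

Prior odds = 0.056/(1−0.056) = 0.059322.
Likelihood ratio for E = 0.95/0.29 = 3.2759.
Posterior odds = prior odds × LR = 0.19433.
Posterior probability = odds/(1+odds) = 0.19433/1.1943 = 0.1627.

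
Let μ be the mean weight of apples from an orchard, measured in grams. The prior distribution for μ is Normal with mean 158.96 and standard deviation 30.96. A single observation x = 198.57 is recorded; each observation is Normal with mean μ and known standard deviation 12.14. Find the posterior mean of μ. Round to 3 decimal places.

Prior precision 1/τ₀² = 1/30.96² = 0.00104327; data precision n/σ² = 1/12.14² = 0.00678520.
Posterior precision = 0.00104327 + 0.00678520 = 0.00782847.
Posterior mean = (0.00104327·158.96 + 0.00678520·198.57) / 0.00782847 = 193.291.

Posterior mean ≈ 193.291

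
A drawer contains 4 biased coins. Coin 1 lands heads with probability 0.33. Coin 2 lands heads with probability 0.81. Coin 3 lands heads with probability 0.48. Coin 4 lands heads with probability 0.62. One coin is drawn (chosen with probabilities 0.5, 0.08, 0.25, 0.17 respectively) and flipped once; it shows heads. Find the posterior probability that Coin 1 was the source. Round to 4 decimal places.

Posterior probability ≈ 0.3625

Tabulate prior·likelihood by source: [1] prior 0.5, lik 0.33, product 0.1650; [2] prior 0.08, lik 0.81, product 0.06480; [3] prior 0.25, lik 0.48, product 0.1200; [4] prior 0.17, lik 0.62, product 0.1054.
Normalizing constant = 0.45520; the posterior for Coin 1 is its product over the sum, 0.1650/0.45520 = 0.3625.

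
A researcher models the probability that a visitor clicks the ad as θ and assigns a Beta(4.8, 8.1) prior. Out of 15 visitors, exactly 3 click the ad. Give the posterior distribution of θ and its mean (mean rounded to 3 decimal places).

The binomial likelihood is conjugate to the Beta prior: with 3 successes and 12 failures, the posterior is Beta(4.8+3, 8.1+12) = Beta(7.8, 20.1).
Posterior mean = α/(α+β) = 7.8/27.9 = 0.280.

Posterior: Beta(7.8, 20.1); mean ≈ 0.280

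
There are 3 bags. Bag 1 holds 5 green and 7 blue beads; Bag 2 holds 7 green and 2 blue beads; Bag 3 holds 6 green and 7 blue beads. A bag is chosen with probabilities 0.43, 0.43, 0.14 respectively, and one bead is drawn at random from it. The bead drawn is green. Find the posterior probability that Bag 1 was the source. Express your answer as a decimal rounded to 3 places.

Tabulate prior·likelihood by source: [1] prior 0.43, lik 0.4167, product 0.1792; [2] prior 0.43, lik 0.7778, product 0.3344; [3] prior 0.14, lik 0.4615, product 0.06462.
Normalizing constant = 0.57823; the posterior for Bag 1 is its product over the sum, 0.1792/0.57823 = 0.310.

Posterior probability ≈ 0.310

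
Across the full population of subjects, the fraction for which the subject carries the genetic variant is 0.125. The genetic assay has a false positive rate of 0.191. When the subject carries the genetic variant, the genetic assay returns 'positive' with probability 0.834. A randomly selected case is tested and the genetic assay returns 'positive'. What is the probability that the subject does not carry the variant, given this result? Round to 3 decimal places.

P(¬H | E) ≈ 0.616

Write H for 'the subject carries the genetic variant'. Prior odds H:¬H = 0.125/0.875 = 0.14286. For the 'positive' outcome, the likelihood ratio is 0.834/0.191 = 4.3665.
Posterior odds = 0.14286 × 4.3665 = 0.62378, so P(H|E) = 0.62378/(1+0.62378) = 0.384. Then P(¬H|E) = 1 − 0.384 = 0.616.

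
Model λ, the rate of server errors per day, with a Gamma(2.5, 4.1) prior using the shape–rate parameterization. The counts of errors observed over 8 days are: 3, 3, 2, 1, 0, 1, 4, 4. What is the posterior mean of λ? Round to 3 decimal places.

Total count ∑xᵢ = 18 over n = 8 days.
Gamma is conjugate to the Poisson likelihood: posterior is Gamma(shape = 2.5+18 = 20.5, rate = 4.1+8 = 12.1).
Posterior mean = shape/rate = 20.5/12.1 = 1.694.

Posterior mean ≈ 1.694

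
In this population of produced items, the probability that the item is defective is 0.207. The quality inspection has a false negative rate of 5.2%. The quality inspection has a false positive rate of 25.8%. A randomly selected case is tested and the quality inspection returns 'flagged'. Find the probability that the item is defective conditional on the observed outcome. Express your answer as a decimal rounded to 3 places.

P(H | E) ≈ 0.490

Write H for 'the item is defective'. Prior odds H:¬H = 0.207/0.793 = 0.26103. For the 'flagged' outcome, the likelihood ratio is 0.948/0.258 = 3.6744.
Posterior odds = 0.26103 × 3.6744 = 0.95915, so P(H|E) = 0.95915/(1+0.95915) = 0.490.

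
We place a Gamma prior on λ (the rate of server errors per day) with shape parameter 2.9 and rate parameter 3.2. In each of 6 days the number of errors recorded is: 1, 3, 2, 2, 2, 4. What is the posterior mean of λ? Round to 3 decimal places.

The Poisson likelihood adds the total count to the shape and the number of exposure periods to the rate. Here ∑xᵢ = 14 and n = 6, so shape 2.9→16.9 and rate 3.2→9.2.
Posterior mean = shape/rate = 16.9/9.2 = 1.837.

Posterior mean ≈ 1.837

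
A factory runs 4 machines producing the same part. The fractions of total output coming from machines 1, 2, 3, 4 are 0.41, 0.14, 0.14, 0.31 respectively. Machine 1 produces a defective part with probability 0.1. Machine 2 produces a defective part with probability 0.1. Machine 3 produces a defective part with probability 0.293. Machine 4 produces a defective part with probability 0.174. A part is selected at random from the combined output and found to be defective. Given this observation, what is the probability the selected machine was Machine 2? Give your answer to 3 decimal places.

P(defective|M1) = 0.1; P(defective|M2) = 0.1; P(defective|M3) = 0.293; P(defective|M4) = 0.174.
Prior × likelihood for each source: 0.41·0.1=0.04100, 0.14·0.1=0.01400, 0.14·0.293=0.04102, 0.31·0.174=0.05394. Summing gives P(defective) = 0.14996.
P(Machine 2 | defective) = 0.01400 / 0.14996 = 0.093.

Posterior probability ≈ 0.093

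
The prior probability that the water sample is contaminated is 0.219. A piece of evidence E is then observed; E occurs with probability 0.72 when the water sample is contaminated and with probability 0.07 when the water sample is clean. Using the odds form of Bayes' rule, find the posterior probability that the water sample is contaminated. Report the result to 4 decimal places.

Prior odds = 0.219/(1−0.219) = 0.28041. In log-odds, ln(0.28041) = -1.2715.
Add log likelihood ratio: ln(10.286) = 2.3308.
Posterior log-odds = 1.0593, so posterior odds = exp(1.0593) = 2.8842. Converting, P(H|E) = 2.8842/3.8842 = 0.7425.

Posterior probability ≈ 0.7425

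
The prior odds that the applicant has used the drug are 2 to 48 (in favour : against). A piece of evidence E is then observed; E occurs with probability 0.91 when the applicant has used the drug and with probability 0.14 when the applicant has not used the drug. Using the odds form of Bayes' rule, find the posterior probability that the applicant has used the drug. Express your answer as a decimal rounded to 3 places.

Posterior probability ≈ 0.213

Prior odds = 2/48 = 0.041667.
Likelihood ratio for E = 0.91/0.14 = 6.5000.
Posterior odds = prior odds × LR = 0.27083.
Posterior probability = odds/(1+odds) = 0.27083/1.2708 = 0.213.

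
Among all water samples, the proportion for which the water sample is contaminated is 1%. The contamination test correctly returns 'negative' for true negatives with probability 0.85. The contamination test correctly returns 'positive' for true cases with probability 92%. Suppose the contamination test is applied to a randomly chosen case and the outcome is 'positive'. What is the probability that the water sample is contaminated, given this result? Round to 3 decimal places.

P(H | E) ≈ 0.058

Write H for 'the water sample is contaminated'. Prior odds H:¬H = 0.01/0.99 = 0.010101. For the 'positive' outcome, the likelihood ratio is 0.92/0.15 = 6.1333.
Posterior odds = 0.010101 × 6.1333 = 0.061953, so P(H|E) = 0.061953/(1+0.061953) = 0.058.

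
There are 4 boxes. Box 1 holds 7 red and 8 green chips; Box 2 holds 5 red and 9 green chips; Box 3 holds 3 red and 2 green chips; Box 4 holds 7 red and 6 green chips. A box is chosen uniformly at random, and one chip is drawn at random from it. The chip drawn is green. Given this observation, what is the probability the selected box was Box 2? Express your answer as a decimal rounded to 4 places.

Posterior probability ≈ 0.3155

Tabulate prior·likelihood by source: [1] prior 0.25, lik 0.5333, product 0.1333; [2] prior 0.25, lik 0.6429, product 0.1607; [3] prior 0.25, lik 0.4, product 0.1000; [4] prior 0.25, lik 0.4615, product 0.1154.
Normalizing constant = 0.50943; the posterior for Box 2 is its product over the sum, 0.1607/0.50943 = 0.3155.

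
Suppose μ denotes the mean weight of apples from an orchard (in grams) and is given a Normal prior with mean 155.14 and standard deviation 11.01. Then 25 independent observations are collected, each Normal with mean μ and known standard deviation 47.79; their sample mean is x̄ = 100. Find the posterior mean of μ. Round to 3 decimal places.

Posterior mean ≈ 123.697

With known σ, the Normal prior is conjugate. Weight on the data is w = (n/σ²)/(n/σ² + 1/τ₀²) = 0.0109463/(0.0109463+0.00824946) = 0.57025.
Posterior mean = w·x̄ + (1−w)·μ₀ = 0.57025·100 + 0.42975·155.14 = 123.697.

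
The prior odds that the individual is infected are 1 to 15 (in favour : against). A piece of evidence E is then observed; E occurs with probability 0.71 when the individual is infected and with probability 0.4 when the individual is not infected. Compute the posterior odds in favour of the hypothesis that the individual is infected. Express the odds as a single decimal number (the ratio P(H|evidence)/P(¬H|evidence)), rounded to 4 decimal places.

Posterior odds ≈ 0.1183

Prior odds = 1/15 = 0.066667.
Likelihood ratio for E = 0.71/0.4 = 1.7750.
Posterior odds = prior odds × LR = 0.11833.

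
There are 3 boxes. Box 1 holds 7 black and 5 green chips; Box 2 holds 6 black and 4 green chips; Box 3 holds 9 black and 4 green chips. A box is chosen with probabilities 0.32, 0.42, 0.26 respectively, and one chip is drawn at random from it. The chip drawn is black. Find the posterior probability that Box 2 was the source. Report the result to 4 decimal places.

Posterior probability ≈ 0.4073

P(black|Box 1) = 0.5833; P(black|Box 2) = 0.6; P(black|Box 3) = 0.6923.
Prior × likelihood for each source: 0.32·0.5833=0.1867, 0.42·0.6=0.2520, 0.26·0.6923=0.1800. Summing gives P(black) = 0.61867.
P(Box 2 | black) = 0.2520 / 0.61867 = 0.4073.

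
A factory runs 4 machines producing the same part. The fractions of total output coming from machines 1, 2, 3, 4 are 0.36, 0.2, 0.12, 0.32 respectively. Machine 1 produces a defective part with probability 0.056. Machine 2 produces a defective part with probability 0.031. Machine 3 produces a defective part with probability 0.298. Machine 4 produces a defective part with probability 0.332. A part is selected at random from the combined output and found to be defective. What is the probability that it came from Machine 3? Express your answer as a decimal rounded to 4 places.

Posterior probability ≈ 0.2124

Tabulate prior·likelihood by source: [1] prior 0.36, lik 0.056, product 0.02016; [2] prior 0.2, lik 0.031, product 0.006200; [3] prior 0.12, lik 0.298, product 0.03576; [4] prior 0.32, lik 0.332, product 0.1062.
Normalizing constant = 0.16836; the posterior for Machine 3 is its product over the sum, 0.03576/0.16836 = 0.2124.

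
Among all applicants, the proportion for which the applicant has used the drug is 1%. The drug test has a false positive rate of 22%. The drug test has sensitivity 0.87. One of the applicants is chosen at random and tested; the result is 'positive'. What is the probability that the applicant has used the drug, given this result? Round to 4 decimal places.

P(H | E) ≈ 0.0384

Write H for 'the applicant has used the drug'. Prior odds H:¬H = 0.01/0.99 = 0.010101. For the 'positive' outcome, the likelihood ratio is 0.87/0.22 = 3.9545.
Posterior odds = 0.010101 × 3.9545 = 0.039945, so P(H|E) = 0.039945/(1+0.039945) = 0.0384.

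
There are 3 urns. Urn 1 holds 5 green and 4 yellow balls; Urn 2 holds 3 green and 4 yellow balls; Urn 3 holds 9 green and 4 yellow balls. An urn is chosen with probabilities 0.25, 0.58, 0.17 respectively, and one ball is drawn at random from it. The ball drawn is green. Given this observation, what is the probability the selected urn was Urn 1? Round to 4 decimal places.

Posterior probability ≈ 0.2749

P(green|Urn 1) = 0.5556; P(green|Urn 2) = 0.4286; P(green|Urn 3) = 0.6923.
Prior × likelihood for each source: 0.25·0.5556=0.1389, 0.58·0.4286=0.2486, 0.17·0.6923=0.1177. Summing gives P(green) = 0.50515.
P(Urn 1 | green) = 0.1389 / 0.50515 = 0.2749.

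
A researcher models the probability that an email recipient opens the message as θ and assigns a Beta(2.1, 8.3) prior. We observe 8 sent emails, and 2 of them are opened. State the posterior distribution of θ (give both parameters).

Posterior: Beta(4.1, 14.3)

Observing 2 successes and 6 failures updates Beta(2.1, 8.3) by adding the success and failure counts to the two shape parameters: α = 2.1+2 = 4.1, β = 8.3+6 = 14.3.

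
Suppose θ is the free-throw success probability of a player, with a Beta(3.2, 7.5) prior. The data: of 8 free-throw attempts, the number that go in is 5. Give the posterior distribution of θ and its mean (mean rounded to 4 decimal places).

Observing 5 successes and 3 failures updates Beta(3.2, 7.5) by adding the success and failure counts to the two shape parameters: α = 3.2+5 = 8.2, β = 7.5+3 = 10.5.
E[θ | data] = 8.2/(8.2+10.5) = 0.4385.

Posterior: Beta(8.2, 10.5); mean ≈ 0.4385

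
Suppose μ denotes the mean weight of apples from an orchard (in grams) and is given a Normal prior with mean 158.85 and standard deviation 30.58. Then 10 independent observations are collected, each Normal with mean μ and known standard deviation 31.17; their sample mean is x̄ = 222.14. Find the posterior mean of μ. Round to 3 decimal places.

Prior precision 1/τ₀² = 1/30.58² = 0.00106936; data precision n/σ² = 10/31.17² = 0.0102926.
Posterior precision = 0.00106936 + 0.0102926 = 0.0113620.
Posterior mean = (0.00106936·158.85 + 0.0102926·222.14) / 0.0113620 = 216.183.

Posterior mean ≈ 216.183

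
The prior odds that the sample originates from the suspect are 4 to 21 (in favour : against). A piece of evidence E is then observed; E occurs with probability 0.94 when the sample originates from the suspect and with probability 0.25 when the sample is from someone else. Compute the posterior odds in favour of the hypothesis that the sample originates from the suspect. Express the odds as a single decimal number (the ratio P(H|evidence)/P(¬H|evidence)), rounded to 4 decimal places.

Prior odds = 4/21 = 0.19048. In log-odds, ln(0.19048) = -1.6582.
Add log likelihood ratio: ln(3.7600) = 1.3244.
Posterior log-odds = -0.33381, so posterior odds = exp(-0.33381) = 0.71619.

Posterior odds ≈ 0.7162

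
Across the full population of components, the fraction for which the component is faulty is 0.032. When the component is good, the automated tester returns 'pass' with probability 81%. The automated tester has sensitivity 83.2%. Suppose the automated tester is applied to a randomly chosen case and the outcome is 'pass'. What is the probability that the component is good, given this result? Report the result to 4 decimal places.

P(¬H | E) ≈ 0.9932

Let H be the event that the component is faulty. P(H) = 0.032, so P(¬H) = 0.968. With E the 'pass' result, P(E|H) = 0.168 and P(E|¬H) = 0.81.
P(E) = 0.168·0.032 + 0.81·0.968 = 0.0053760 + 0.78408 = 0.78946.
By Bayes' theorem, P(H|E) = 0.0053760 / 0.78946 = 0.0068. Hence P(¬H|E) = 1 − 0.0068 = 0.9932.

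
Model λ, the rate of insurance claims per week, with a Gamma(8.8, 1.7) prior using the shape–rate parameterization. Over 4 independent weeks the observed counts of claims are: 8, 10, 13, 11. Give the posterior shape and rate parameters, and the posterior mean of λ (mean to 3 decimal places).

Posterior: Gamma(shape=50.8, rate=5.7); mean ≈ 8.912

Total count ∑xᵢ = 42 over n = 4 weeks.
Gamma is conjugate to the Poisson likelihood: posterior is Gamma(shape = 8.8+42 = 50.8, rate = 1.7+4 = 5.7).
E[λ | data] = 50.8/5.7 = 8.912.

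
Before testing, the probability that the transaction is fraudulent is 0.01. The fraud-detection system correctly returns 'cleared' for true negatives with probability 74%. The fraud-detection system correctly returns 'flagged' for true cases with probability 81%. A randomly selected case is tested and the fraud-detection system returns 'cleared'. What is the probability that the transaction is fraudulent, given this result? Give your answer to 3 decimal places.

P(H | E) ≈ 0.003

Let H be the event that the transaction is fraudulent. P(H) = 0.01, so P(¬H) = 0.99. With E the 'cleared' result, P(E|H) = 0.19 and P(E|¬H) = 0.74.
P(E) = 0.19·0.01 + 0.74·0.99 = 0.0019000 + 0.73260 = 0.73450.
By Bayes' theorem, P(H|E) = 0.0019000 / 0.73450 = 0.003.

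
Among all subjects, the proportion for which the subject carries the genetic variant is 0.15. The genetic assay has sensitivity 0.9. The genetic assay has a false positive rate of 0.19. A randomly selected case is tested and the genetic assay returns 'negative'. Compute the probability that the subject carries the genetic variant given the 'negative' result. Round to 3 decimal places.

Write H for 'the subject carries the genetic variant'. Prior odds H:¬H = 0.15/0.85 = 0.17647. For the 'negative' outcome, the likelihood ratio is 0.1/0.81 = 0.12346.
Posterior odds = 0.17647 × 0.12346 = 0.021786, so P(H|E) = 0.021786/(1+0.021786) = 0.021.

P(H | E) ≈ 0.021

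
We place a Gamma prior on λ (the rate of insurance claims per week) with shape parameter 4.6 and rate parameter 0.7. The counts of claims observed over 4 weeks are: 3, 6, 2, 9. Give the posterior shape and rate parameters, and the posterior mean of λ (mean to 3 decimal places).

Posterior: Gamma(shape=24.6, rate=4.7); mean ≈ 5.234

Total count ∑xᵢ = 20 over n = 4 weeks.
Gamma is conjugate to the Poisson likelihood: posterior is Gamma(shape = 4.6+20 = 24.6, rate = 0.7+4 = 4.7).
Posterior mean = shape/rate = 24.6/4.7 = 5.234.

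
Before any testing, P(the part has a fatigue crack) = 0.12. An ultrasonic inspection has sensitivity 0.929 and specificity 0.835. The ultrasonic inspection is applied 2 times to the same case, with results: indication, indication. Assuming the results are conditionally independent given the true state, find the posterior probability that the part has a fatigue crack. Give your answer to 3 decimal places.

Let H be the event that the part has a fatigue crack; start with P(H) = 0.12. P('indication'|H) = 0.929, P('indication'|¬H) = 0.165.
Update on result 1 ('indication'): P(H) ← 0.929·0.1200 / (0.929·0.1200 + 0.165·0.8800) = 0.11148/0.25668 = 0.4343.
Update on result 2 ('indication'): P(H) ← 0.929·0.4343 / (0.929·0.4343 + 0.165·0.5657) = 0.40348/0.49682 = 0.8121.

Posterior P(H) ≈ 0.812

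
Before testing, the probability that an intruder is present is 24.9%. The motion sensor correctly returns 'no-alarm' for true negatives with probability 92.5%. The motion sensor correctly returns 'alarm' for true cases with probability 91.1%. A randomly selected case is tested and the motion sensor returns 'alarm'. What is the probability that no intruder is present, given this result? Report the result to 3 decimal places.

Write H for 'an intruder is present'. Prior odds H:¬H = 0.249/0.751 = 0.33156. For the 'alarm' outcome, the likelihood ratio is 0.911/0.075 = 12.147.
Posterior odds = 0.33156 × 12.147 = 4.0273, so P(H|E) = 4.0273/(1+4.0273) = 0.801. Then P(¬H|E) = 1 − 0.801 = 0.199.

P(¬H | E) ≈ 0.199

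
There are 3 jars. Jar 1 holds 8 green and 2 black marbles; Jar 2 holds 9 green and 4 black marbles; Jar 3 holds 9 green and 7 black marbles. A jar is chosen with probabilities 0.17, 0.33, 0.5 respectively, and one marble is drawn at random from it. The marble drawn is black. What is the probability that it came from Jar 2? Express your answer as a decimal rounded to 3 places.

Posterior probability ≈ 0.287

P(black|Jar 1) = 0.2; P(black|Jar 2) = 0.3077; P(black|Jar 3) = 0.4375.
Prior × likelihood for each source: 0.17·0.2=0.03400, 0.33·0.3077=0.1015, 0.5·0.4375=0.2188. Summing gives P(black) = 0.35429.
P(Jar 2 | black) = 0.1015 / 0.35429 = 0.287.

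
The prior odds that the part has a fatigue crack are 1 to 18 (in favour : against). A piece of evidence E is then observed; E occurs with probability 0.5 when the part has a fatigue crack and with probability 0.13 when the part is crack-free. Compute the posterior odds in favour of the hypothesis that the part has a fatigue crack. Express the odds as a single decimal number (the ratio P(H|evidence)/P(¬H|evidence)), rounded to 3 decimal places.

Posterior odds ≈ 0.214

Prior odds = 1/18 = 0.055556.
Likelihood ratio for E = 0.5/0.13 = 3.8462.
Posterior odds = prior odds × LR = 0.21368.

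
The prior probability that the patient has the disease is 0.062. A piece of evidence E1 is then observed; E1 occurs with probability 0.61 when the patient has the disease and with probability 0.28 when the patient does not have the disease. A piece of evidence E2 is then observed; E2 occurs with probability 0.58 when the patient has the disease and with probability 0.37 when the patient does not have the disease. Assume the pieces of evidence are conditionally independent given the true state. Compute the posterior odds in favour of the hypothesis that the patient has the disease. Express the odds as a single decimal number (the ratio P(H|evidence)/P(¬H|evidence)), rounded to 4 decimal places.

Posterior odds ≈ 0.2257

Prior odds = 0.062/(1−0.062) = 0.066098.
Likelihood ratio for E1 = 0.61/0.28 = 2.1786.
Likelihood ratio for E2 = 0.58/0.37 = 1.5676.
Posterior odds = prior odds × LR₁ × LR₂ = 0.22573.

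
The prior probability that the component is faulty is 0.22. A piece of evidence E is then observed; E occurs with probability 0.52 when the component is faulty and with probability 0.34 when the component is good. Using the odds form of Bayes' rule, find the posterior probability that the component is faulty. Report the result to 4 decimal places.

Posterior probability ≈ 0.3014

Prior odds = 0.22/(1−0.22) = 0.28205. In log-odds, ln(0.28205) = -1.2657.
Add log likelihood ratio: ln(1.5294) = 0.42488.
Posterior log-odds = -0.84078, so posterior odds = exp(-0.84078) = 0.43137. Converting, P(H|E) = 0.43137/1.4314 = 0.3014.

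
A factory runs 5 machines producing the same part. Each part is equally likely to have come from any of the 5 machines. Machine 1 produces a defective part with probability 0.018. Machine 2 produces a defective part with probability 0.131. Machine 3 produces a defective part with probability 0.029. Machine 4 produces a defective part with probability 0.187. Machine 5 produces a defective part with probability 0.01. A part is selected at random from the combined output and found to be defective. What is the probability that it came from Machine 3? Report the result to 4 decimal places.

Tabulate prior·likelihood by source: [1] prior 0.2, lik 0.018, product 0.003600; [2] prior 0.2, lik 0.131, product 0.02620; [3] prior 0.2, lik 0.029, product 0.005800; [4] prior 0.2, lik 0.187, product 0.03740; [5] prior 0.2, lik 0.01, product 0.002000.
Normalizing constant = 0.075000; the posterior for Machine 3 is its product over the sum, 0.005800/0.075000 = 0.0773.

Posterior probability ≈ 0.0773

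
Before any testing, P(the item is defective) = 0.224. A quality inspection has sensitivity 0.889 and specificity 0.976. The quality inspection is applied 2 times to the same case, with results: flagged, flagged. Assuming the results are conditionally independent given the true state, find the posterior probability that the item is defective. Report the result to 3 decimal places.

Posterior P(H) ≈ 0.997

Let H be the event that the item is defective; start with P(H) = 0.224. P('flagged'|H) = 0.889, P('flagged'|¬H) = 0.024.
Update on result 1 ('flagged'): P(H) ← 0.889·0.2240 / (0.889·0.2240 + 0.024·0.7760) = 0.19914/0.21776 = 0.9145.
Update on result 2 ('flagged'): P(H) ← 0.889·0.9145 / (0.889·0.9145 + 0.024·0.0855) = 0.81297/0.81502 = 0.9975.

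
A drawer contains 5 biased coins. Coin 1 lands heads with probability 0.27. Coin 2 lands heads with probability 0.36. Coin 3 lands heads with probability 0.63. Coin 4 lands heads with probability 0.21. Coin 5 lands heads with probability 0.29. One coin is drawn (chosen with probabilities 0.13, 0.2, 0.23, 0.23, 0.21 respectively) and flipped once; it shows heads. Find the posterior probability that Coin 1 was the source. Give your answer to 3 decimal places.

Posterior probability ≈ 0.097

Tabulate prior·likelihood by source: [1] prior 0.13, lik 0.27, product 0.03510; [2] prior 0.2, lik 0.36, product 0.07200; [3] prior 0.23, lik 0.63, product 0.1449; [4] prior 0.23, lik 0.21, product 0.04830; [5] prior 0.21, lik 0.29, product 0.06090.
Normalizing constant = 0.36120; the posterior for Coin 1 is its product over the sum, 0.03510/0.36120 = 0.097.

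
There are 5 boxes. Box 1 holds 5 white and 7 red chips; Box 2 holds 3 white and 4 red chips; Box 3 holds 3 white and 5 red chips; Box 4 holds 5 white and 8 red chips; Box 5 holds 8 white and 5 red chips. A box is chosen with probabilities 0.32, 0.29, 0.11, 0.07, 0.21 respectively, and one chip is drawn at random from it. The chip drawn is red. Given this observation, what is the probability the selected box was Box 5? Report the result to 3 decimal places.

P(red|Box 1) = 0.5833; P(red|Box 2) = 0.5714; P(red|Box 3) = 0.625; P(red|Box 4) = 0.6154; P(red|Box 5) = 0.3846.
Prior × likelihood for each source: 0.32·0.5833=0.1867, 0.29·0.5714=0.1657, 0.11·0.625=0.06875, 0.07·0.6154=0.04308, 0.21·0.3846=0.08077. Summing gives P(red) = 0.54498.
P(Box 5 | red) = 0.08077 / 0.54498 = 0.148.

Posterior probability ≈ 0.148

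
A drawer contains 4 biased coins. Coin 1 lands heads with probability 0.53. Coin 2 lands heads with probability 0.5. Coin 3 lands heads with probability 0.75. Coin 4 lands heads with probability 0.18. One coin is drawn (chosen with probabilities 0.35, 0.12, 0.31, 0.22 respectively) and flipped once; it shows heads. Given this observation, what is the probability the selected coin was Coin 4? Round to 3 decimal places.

Posterior probability ≈ 0.077

P(heads|C1) = 0.53; P(heads|C2) = 0.5; P(heads|C3) = 0.75; P(heads|C4) = 0.18.
Prior × likelihood for each source: 0.35·0.53=0.1855, 0.12·0.5=0.06000, 0.31·0.75=0.2325, 0.22·0.18=0.03960. Summing gives P(heads) = 0.51760.
P(Coin 4 | heads) = 0.03960 / 0.51760 = 0.077.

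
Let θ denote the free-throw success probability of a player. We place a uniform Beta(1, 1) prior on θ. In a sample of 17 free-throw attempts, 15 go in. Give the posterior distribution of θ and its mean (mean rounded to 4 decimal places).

The binomial likelihood is conjugate to the Beta prior: with 15 successes and 2 failures, the posterior is Beta(1+15, 1+2) = Beta(16, 3).
Posterior mean = α/(α+β) = 16/19 = 0.8421.

Posterior: Beta(16, 3); mean ≈ 0.8421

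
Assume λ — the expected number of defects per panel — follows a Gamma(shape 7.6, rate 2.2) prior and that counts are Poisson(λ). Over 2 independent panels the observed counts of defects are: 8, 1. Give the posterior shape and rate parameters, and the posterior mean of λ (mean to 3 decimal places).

Total count ∑xᵢ = 9 over n = 2 panels.
Gamma is conjugate to the Poisson likelihood: posterior is Gamma(shape = 7.6+9 = 16.6, rate = 2.2+2 = 4.2).
Posterior mean = shape/rate = 16.6/4.2 = 3.952.

Posterior: Gamma(shape=16.6, rate=4.2); mean ≈ 3.952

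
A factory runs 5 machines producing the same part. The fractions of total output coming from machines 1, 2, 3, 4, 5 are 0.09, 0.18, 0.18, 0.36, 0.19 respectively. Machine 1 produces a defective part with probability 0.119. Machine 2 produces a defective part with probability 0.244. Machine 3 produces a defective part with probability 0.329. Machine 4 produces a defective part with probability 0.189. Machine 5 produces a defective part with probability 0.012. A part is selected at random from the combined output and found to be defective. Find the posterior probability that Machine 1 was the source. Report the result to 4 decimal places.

P(defective|M1) = 0.119; P(defective|M2) = 0.244; P(defective|M3) = 0.329; P(defective|M4) = 0.189; P(defective|M5) = 0.012.
Prior × likelihood for each source: 0.09·0.119=0.01071, 0.18·0.244=0.04392, 0.18·0.329=0.05922, 0.36·0.189=0.06804, 0.19·0.012=0.002280. Summing gives P(defective) = 0.18417.
P(Machine 1 | defective) = 0.01071 / 0.18417 = 0.0582.

Posterior probability ≈ 0.0582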